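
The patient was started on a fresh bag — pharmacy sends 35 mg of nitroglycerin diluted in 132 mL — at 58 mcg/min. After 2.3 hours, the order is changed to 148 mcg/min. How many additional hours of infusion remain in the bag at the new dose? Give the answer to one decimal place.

3.0 hours

Initial rate:
58 mcg/min × 60 min/hr = 3480 mcg/hr
Concentration = 35 mg ÷ 132 mL = 0.2651515 mg/mL = 265.1515 mcg/mL
Rate = 3480 mcg/hr ÷ 265.1515 mcg/mL = 13.12457 mL/hr
Volume infused so far = 13.12457 mL/hr × 2.3 hr = 30.18651 mL
Volume remaining = 132 − 30.18651 = 101.8135 mL
New rate:
148 mcg/min × 60 min/hr = 8880 mcg/hr
Rate = 8880 mcg/hr ÷ 265.1515 mcg/mL = 33.49029 mL/hr
Time remaining = 101.8135 mL ÷ 33.49029 mL/hr = 3.04009 hr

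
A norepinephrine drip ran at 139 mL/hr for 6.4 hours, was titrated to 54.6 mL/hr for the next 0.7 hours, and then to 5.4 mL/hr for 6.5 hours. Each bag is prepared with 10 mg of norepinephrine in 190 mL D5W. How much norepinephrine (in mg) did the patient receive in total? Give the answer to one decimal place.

Concentration = 10 mg ÷ 190 mL = 0.05263158 mg/mL
Stage 1: 139 mL/hr × 6.4 hr = 889.6 mL → 889.6 mL × 0.05263158 mg/mL = 46.82105 mg
Stage 2: 54.6 mL/hr × 0.7 hr = 38.22 mL → 38.22 mL × 0.05263158 mg/mL = 2.011579 mg
Stage 3: 5.4 mL/hr × 6.5 hr = 35.1 mL → 35.1 mL × 0.05263158 mg/mL = 1.847368 mg
Total = 46.82105 + 2.011579 + 1.847368 = 50.68 mg

50.7 mg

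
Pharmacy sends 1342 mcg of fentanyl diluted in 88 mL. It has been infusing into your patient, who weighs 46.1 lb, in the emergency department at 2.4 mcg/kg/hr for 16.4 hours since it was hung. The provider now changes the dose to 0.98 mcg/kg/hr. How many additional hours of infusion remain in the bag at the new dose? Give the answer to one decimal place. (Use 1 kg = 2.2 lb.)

25.2 hours

Initial rate:
Weight = 46.1 lb ÷ 2.2 lb/kg = 20.95455 kg
Dose = 2.4 mcg/kg/hr × 20.95455 kg = 50.29091 mcg/hr
Concentration = 1342 mcg ÷ 88 mL = 15.25 mcg/mL
Rate = 50.29091 mcg/hr ÷ 15.25 mcg/mL = 3.297765 mL/hr
Volume infused so far = 3.297765 mL/hr × 16.4 hr = 54.08334 mL
Volume remaining = 88 − 54.08334 = 33.91666 mL
New rate:
Dose = 0.98 mcg/kg/hr × 20.95455 kg = 20.53545 mcg/hr
Rate = 20.53545 mcg/hr ÷ 15.25 mcg/mL = 1.346587 mL/hr
Time remaining = 33.91666 mL ÷ 1.346587 mL/hr = 25.18713 hr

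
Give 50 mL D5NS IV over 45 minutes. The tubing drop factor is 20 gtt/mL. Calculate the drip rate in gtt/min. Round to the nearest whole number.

22 gtt/min

50 mL ÷ (45 min) = 1.111111 mL/min
1.111111 mL/min × 20 gtt/mL = 22.22222 gtt/min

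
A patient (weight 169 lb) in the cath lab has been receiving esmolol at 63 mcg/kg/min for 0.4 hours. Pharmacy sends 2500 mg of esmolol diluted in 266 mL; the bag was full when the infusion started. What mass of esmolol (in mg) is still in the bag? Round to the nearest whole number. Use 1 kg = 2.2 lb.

2384 mg

Weight = 169 lb ÷ 2.2 lb/kg = 76.81818 kg
Dose = 63 mcg/kg/min × 76.81818 kg = 4839.545 mcg/min
4839.545 mcg/min × 60 min/hr = 290372.7 mcg/hr
Concentration = 2500 mg ÷ 266 mL = 9.398496 mg/mL = 9398.496 mcg/mL
Rate = 290372.7 mcg/hr ÷ 9398.496 mcg/mL = 30.89566 mL/hr
Volume infused = 30.89566 mL/hr × 0.4 hr = 12.35826 mL
Volume remaining = 266 − 12.35826 = 253.6417 mL
Drug remaining = 253.6417 mL × 9398.496 mcg/mL = 2383851 mcg = 2383.851 mg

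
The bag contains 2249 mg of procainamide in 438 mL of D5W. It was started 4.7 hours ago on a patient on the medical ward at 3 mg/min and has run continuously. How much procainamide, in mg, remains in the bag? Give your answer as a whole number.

3 mg/min × 60 min/hr = 180 mg/hr
Concentration = 2249 mg ÷ 438 mL = 5.134703 mg/mL
Rate = 180 mg/hr ÷ 5.134703 mg/mL = 35.05558 mL/hr
Volume infused = 35.05558 mL/hr × 4.7 hr = 164.7612 mL
Volume remaining = 438 − 164.7612 = 273.2388 mL
Drug remaining = 273.2388 mL × 5.134703 mg/mL = 1403 mg

1403 mg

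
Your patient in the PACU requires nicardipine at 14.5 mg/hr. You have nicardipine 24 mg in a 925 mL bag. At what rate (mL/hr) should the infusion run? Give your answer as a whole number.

Concentration = 24 mg ÷ 925 mL = 0.02594595 mg/mL
Rate = 14.5 mg/hr ÷ 0.02594595 mg/mL = 558.8542 mL/hr

559 mL/hr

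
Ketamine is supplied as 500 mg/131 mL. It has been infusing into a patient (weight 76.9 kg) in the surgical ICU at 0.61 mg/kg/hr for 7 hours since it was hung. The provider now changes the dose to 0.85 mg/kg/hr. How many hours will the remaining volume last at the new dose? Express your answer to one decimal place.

Initial rate:
Dose = 0.61 mg/kg/hr × 76.9 kg = 46.909 mg/hr
Concentration = 500 mg ÷ 131 mL = 3.816794 mg/mL
Rate = 46.909 mg/hr ÷ 3.816794 mg/mL = 12.29016 mL/hr
Volume infused so far = 12.29016 mL/hr × 7 hr = 86.03111 mL
Volume remaining = 131 − 86.03111 = 44.96889 mL
New rate:
Dose = 0.85 mg/kg/hr × 76.9 kg = 65.365 mg/hr
Rate = 65.365 mg/hr ÷ 3.816794 mg/mL = 17.12563 mL/hr
Time remaining = 44.96889 mL ÷ 17.12563 mL/hr = 2.625824 hr

2.6 hours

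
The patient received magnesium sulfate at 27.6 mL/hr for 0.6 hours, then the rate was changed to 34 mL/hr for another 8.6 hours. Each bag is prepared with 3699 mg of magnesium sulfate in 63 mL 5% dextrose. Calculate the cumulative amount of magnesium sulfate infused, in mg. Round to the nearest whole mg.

18140 mg

Concentration = 3699 mg ÷ 63 mL = 58.71429 mg/mL
Stage 1: 27.6 mL/hr × 0.6 hr = 16.56 mL → 16.56 mL × 58.71429 mg/mL = 972.3086 mg
Stage 2: 34 mL/hr × 8.6 hr = 292.4 mL → 292.4 mL × 58.71429 mg/mL = 17168.06 mg
Total = 972.3086 + 17168.06 = 18140.37 mg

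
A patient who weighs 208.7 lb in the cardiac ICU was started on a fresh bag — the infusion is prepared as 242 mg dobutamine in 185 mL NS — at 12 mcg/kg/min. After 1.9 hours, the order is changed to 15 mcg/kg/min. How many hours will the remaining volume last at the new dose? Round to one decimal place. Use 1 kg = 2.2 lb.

1.3 hours

Initial rate:
Weight = 208.7 lb ÷ 2.2 lb/kg = 94.86364 kg
Dose = 12 mcg/kg/min × 94.86364 kg = 1138.364 mcg/min
1138.364 mcg/min × 60 min/hr = 68301.82 mcg/hr
Concentration = 242 mg ÷ 185 mL = 1.308108 mg/mL = 1308.108 mcg/mL
Rate = 68301.82 mcg/hr ÷ 1308.108 mcg/mL = 52.2142 mL/hr
Volume infused so far = 52.2142 mL/hr × 1.9 hr = 99.20698 mL
Volume remaining = 185 − 99.20698 = 85.79302 mL
New rate:
Dose = 15 mcg/kg/min × 94.86364 kg = 1422.955 mcg/min
1422.955 mcg/min × 60 min/hr = 85377.27 mcg/hr
Rate = 85377.27 mcg/hr ÷ 1308.108 mcg/mL = 65.26775 mL/hr
Time remaining = 85.79302 mL ÷ 65.26775 mL/hr = 1.314478 hr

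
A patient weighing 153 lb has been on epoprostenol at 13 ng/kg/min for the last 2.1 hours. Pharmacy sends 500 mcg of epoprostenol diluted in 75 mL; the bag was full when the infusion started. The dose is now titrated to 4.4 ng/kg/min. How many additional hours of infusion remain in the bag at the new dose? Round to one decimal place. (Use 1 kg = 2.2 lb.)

21.0 hours

Initial rate:
Weight = 153 lb ÷ 2.2 lb/kg = 69.54545 kg
Dose = 13 ng/kg/min × 69.54545 kg = 904.0909 ng/min
904.0909 ng/min × 60 min/hr = 54245.45 ng/hr
Concentration = 500 mcg ÷ 75 mL = 6.666667 mcg/mL = 6666.667 ng/mL
Rate = 54245.45 ng/hr ÷ 6666.667 ng/mL = 8.136818 mL/hr
Volume infused so far = 8.136818 mL/hr × 2.1 hr = 17.08732 mL
Volume remaining = 75 − 17.08732 = 57.91268 mL
New rate:
Dose = 4.4 ng/kg/min × 69.54545 kg = 306 ng/min
306 ng/min × 60 min/hr = 18360 ng/hr
Rate = 18360 ng/hr ÷ 6666.667 ng/mL = 2.754 mL/hr
Time remaining = 57.91268 mL ÷ 2.754 mL/hr = 21.02857 hr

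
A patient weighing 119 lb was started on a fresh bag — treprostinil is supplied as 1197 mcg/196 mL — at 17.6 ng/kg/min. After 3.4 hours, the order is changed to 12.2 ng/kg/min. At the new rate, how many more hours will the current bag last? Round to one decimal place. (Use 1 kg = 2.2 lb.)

Initial rate:
Weight = 119 lb ÷ 2.2 lb/kg = 54.09091 kg
Dose = 17.6 ng/kg/min × 54.09091 kg = 952 ng/min
952 ng/min × 60 min/hr = 57120 ng/hr
Concentration = 1197 mcg ÷ 196 mL = 6.107143 mcg/mL = 6107.143 ng/mL
Rate = 57120 ng/hr ÷ 6107.143 ng/mL = 9.352982 mL/hr
Volume infused so far = 9.352982 mL/hr × 3.4 hr = 31.80014 mL
Volume remaining = 196 − 31.80014 = 164.1999 mL
New rate:
Dose = 12.2 ng/kg/min × 54.09091 kg = 659.9091 ng/min
659.9091 ng/min × 60 min/hr = 39594.55 ng/hr
Rate = 39594.55 ng/hr ÷ 6107.143 ng/mL = 6.483317 mL/hr
Time remaining = 164.1999 mL ÷ 6.483317 mL/hr = 25.32652 hr

25.3 hours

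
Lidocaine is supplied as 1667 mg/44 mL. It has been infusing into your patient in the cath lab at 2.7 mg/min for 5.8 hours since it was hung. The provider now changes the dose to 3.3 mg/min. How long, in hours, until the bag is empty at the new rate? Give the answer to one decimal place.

Initial rate:
2.7 mg/min × 60 min/hr = 162 mg/hr
Concentration = 1667 mg ÷ 44 mL = 37.88636 mg/mL
Rate = 162 mg/hr ÷ 37.88636 mg/mL = 4.275945 mL/hr
Volume infused so far = 4.275945 mL/hr × 5.8 hr = 24.80048 mL
Volume remaining = 44 − 24.80048 = 19.19952 mL
New rate:
3.3 mg/min × 60 min/hr = 198 mg/hr
Rate = 198 mg/hr ÷ 37.88636 mg/mL = 5.226155 mL/hr
Time remaining = 19.19952 mL ÷ 5.226155 mL/hr = 3.673737 hr

3.7 hours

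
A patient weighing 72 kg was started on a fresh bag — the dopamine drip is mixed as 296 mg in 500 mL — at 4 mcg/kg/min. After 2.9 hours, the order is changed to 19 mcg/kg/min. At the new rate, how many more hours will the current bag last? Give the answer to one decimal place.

3.0 hours

Initial rate:
Dose = 4 mcg/kg/min × 72 kg = 288 mcg/min
288 mcg/min × 60 min/hr = 17280 mcg/hr
Concentration = 296 mg ÷ 500 mL = 0.592 mg/mL = 592 mcg/mL
Rate = 17280 mcg/hr ÷ 592 mcg/mL = 29.18919 mL/hr
Volume infused so far = 29.18919 mL/hr × 2.9 hr = 84.64865 mL
Volume remaining = 500 − 84.64865 = 415.3514 mL
New rate:
Dose = 19 mcg/kg/min × 72 kg = 1368 mcg/min
1368 mcg/min × 60 min/hr = 82080 mcg/hr
Rate = 82080 mcg/hr ÷ 592 mcg/mL = 138.6486 mL/hr
Time remaining = 415.3514 mL ÷ 138.6486 mL/hr = 2.995712 hr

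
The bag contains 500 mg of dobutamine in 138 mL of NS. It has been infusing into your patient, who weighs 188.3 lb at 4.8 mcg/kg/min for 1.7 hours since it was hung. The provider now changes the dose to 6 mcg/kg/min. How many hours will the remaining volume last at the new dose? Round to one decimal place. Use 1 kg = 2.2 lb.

14.9 hours

Initial rate:
Weight = 188.3 lb ÷ 2.2 lb/kg = 85.59091 kg
Dose = 4.8 mcg/kg/min × 85.59091 kg = 410.8364 mcg/min
410.8364 mcg/min × 60 min/hr = 24650.18 mcg/hr
Concentration = 500 mg ÷ 138 mL = 3.623188 mg/mL = 3623.188 mcg/mL
Rate = 24650.18 mcg/hr ÷ 3623.188 mcg/mL = 6.80345 mL/hr
Volume infused so far = 6.80345 mL/hr × 1.7 hr = 11.56587 mL
Volume remaining = 138 − 11.56587 = 126.4341 mL
New rate:
Dose = 6 mcg/kg/min × 85.59091 kg = 513.5455 mcg/min
513.5455 mcg/min × 60 min/hr = 30812.73 mcg/hr
Rate = 30812.73 mcg/hr ÷ 3623.188 mcg/mL = 8.504313 mL/hr
Time remaining = 126.4341 mL ÷ 8.504313 mL/hr = 14.86706 hr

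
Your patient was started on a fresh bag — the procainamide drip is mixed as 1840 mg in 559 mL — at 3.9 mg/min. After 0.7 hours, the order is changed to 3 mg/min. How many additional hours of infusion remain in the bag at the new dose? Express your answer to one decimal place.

9.3 hours

Initial rate:
3.9 mg/min × 60 min/hr = 234 mg/hr
Concentration = 1840 mg ÷ 559 mL = 3.291592 mg/mL
Rate = 234 mg/hr ÷ 3.291592 mg/mL = 71.09022 mL/hr
Volume infused so far = 71.09022 mL/hr × 0.7 hr = 49.76315 mL
Volume remaining = 559 − 49.76315 = 509.2368 mL
New rate:
3 mg/min × 60 min/hr = 180 mg/hr
Rate = 180 mg/hr ÷ 3.291592 mg/mL = 54.68478 mL/hr
Time remaining = 509.2368 mL ÷ 54.68478 mL/hr = 9.312222 hr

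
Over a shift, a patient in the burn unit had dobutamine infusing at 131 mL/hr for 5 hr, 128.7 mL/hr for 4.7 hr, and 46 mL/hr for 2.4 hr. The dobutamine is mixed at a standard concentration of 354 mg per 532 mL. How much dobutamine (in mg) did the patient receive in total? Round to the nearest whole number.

Concentration = 354 mg ÷ 532 mL = 0.6654135 mg/mL
Stage 1: 131 mL/hr × 5 hr = 655 mL → 655 mL × 0.6654135 mg/mL = 435.8459 mg
Stage 2: 128.7 mL/hr × 4.7 hr = 604.89 mL → 604.89 mL × 0.6654135 mg/mL = 402.502 mg
Stage 3: 46 mL/hr × 2.4 hr = 110.4 mL → 110.4 mL × 0.6654135 mg/mL = 73.46165 mg
Total = 435.8459 + 402.502 + 73.46165 = 911.8095 mg

912 mg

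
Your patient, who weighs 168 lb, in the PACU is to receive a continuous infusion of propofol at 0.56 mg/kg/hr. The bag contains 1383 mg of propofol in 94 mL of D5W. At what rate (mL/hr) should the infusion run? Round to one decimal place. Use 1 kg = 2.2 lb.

2.9 mL/hr

Weight = 168 lb ÷ 2.2 lb/kg = 76.36364 kg
Dose = 0.56 mg/kg/hr × 76.36364 kg = 42.76364 mg/hr
Concentration = 1383 mg ÷ 94 mL = 14.71277 mg/mL
Rate = 42.76364 mg/hr ÷ 14.71277 mg/mL = 2.906567 mL/hr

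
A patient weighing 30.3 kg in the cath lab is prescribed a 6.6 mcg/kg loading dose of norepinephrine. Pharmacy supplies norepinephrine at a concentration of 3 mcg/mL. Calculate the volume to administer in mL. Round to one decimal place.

66.7 mL

Dose = 6.6 mcg/kg × 30.3 kg = 199.98 mcg
Volume = 199.98 mcg ÷ 3 mcg/mL = 66.66 mL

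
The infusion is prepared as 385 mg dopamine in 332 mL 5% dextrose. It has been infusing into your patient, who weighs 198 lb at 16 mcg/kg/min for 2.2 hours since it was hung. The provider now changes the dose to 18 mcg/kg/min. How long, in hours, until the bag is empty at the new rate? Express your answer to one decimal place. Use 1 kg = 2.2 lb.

2.0 hours

Initial rate:
Weight = 198 lb ÷ 2.2 lb/kg = 90 kg
Dose = 16 mcg/kg/min × 90 kg = 1440 mcg/min
1440 mcg/min × 60 min/hr = 86400 mcg/hr
Concentration = 385 mg ÷ 332 mL = 1.159639 mg/mL = 1159.639 mcg/mL
Rate = 86400 mcg/hr ÷ 1159.639 mcg/mL = 74.50597 mL/hr
Volume infused so far = 74.50597 mL/hr × 2.2 hr = 163.9131 mL
Volume remaining = 332 − 163.9131 = 168.0869 mL
New rate:
Dose = 18 mcg/kg/min × 90 kg = 1620 mcg/min
1620 mcg/min × 60 min/hr = 97200 mcg/hr
Rate = 97200 mcg/hr ÷ 1159.639 mcg/mL = 83.81922 mL/hr
Time remaining = 168.0869 mL ÷ 83.81922 mL/hr = 2.00535 hr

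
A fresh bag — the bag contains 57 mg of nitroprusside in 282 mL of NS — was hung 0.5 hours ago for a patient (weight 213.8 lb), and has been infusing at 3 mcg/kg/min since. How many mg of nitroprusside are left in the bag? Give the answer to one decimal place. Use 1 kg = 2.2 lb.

48.3 mg

Weight = 213.8 lb ÷ 2.2 lb/kg = 97.18182 kg
Dose = 3 mcg/kg/min × 97.18182 kg = 291.5455 mcg/min
291.5455 mcg/min × 60 min/hr = 17492.73 mcg/hr
Concentration = 57 mg ÷ 282 mL = 0.2021277 mg/mL = 202.1277 mcg/mL
Rate = 17492.73 mcg/hr ÷ 202.1277 mcg/mL = 86.54297 mL/hr
Volume infused = 86.54297 mL/hr × 0.5 hr = 43.27148 mL
Volume remaining = 282 − 43.27148 = 238.7285 mL
Drug remaining = 238.7285 mL × 202.1277 mcg/mL = 48253.64 mcg = 48.25364 mg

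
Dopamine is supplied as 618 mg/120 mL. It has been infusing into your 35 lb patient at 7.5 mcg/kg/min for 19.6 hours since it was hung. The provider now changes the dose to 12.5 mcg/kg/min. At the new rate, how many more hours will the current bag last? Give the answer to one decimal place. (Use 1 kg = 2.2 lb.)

40.0 hours

Initial rate:
Weight = 35 lb ÷ 2.2 lb/kg = 15.90909 kg
Dose = 7.5 mcg/kg/min × 15.90909 kg = 119.3182 mcg/min
119.3182 mcg/min × 60 min/hr = 7159.091 mcg/hr
Concentration = 618 mg ÷ 120 mL = 5.15 mg/mL = 5150 mcg/mL
Rate = 7159.091 mcg/hr ÷ 5150 mcg/mL = 1.390115 mL/hr
Volume infused so far = 1.390115 mL/hr × 19.6 hr = 27.24625 mL
Volume remaining = 120 − 27.24625 = 92.75375 mL
New rate:
Dose = 12.5 mcg/kg/min × 15.90909 kg = 198.8636 mcg/min
198.8636 mcg/min × 60 min/hr = 11931.82 mcg/hr
Rate = 11931.82 mcg/hr ÷ 5150 mcg/mL = 2.316858 mL/hr
Time remaining = 92.75375 mL ÷ 2.316858 mL/hr = 40.03429 hr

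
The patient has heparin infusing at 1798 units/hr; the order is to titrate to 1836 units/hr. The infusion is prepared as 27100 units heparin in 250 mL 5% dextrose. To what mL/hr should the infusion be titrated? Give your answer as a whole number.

Concentration = 27100 units ÷ 250 mL = 108.4 units/mL
Rate = 1836 units/hr ÷ 108.4 units/mL = 16.93727 mL/hr

17 mL/hr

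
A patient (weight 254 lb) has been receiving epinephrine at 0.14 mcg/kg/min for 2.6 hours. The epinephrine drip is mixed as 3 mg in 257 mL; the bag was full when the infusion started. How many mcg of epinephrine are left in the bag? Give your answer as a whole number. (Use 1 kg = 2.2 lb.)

478 mcg

Weight = 254 lb ÷ 2.2 lb/kg = 115.4545 kg
Dose = 0.14 mcg/kg/min × 115.4545 kg = 16.16364 mcg/min
16.16364 mcg/min × 60 min/hr = 969.8182 mcg/hr
Concentration = 3 mg ÷ 257 mL = 0.01167315 mg/mL = 11.67315 mcg/mL
Rate = 969.8182 mcg/hr ÷ 11.67315 mcg/mL = 83.08109 mL/hr
Volume infused = 83.08109 mL/hr × 2.6 hr = 216.0108 mL
Volume remaining = 257 − 216.0108 = 40.98916 mL
Drug remaining = 40.98916 mL × 11.67315 mcg/mL = 478.4727 mcg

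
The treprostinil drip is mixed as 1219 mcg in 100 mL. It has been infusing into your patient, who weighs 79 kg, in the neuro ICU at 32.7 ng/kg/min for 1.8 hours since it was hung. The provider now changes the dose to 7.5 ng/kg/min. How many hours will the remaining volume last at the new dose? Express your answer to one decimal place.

26.4 hours

Initial rate:
Dose = 32.7 ng/kg/min × 79 kg = 2583.3 ng/min
2583.3 ng/min × 60 min/hr = 154998 ng/hr
Concentration = 1219 mcg ÷ 100 mL = 12.19 mcg/mL = 12190 ng/mL
Rate = 154998 ng/hr ÷ 12190 ng/mL = 12.71518 mL/hr
Volume infused so far = 12.71518 mL/hr × 1.8 hr = 22.88732 mL
Volume remaining = 100 − 22.88732 = 77.11268 mL
New rate:
Dose = 7.5 ng/kg/min × 79 kg = 592.5 ng/min
592.5 ng/min × 60 min/hr = 35550 ng/hr
Rate = 35550 ng/hr ÷ 12190 ng/mL = 2.916325 mL/hr
Time remaining = 77.11268 mL ÷ 2.916325 mL/hr = 26.44173 hr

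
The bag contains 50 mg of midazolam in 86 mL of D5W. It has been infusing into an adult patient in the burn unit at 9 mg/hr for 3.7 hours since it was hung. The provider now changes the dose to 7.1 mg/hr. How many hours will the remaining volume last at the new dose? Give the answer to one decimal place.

Initial rate:
Concentration = 50 mg ÷ 86 mL = 0.5813953 mg/mL
Rate = 9 mg/hr ÷ 0.5813953 mg/mL = 15.48 mL/hr
Volume infused so far = 15.48 mL/hr × 3.7 hr = 57.276 mL
Volume remaining = 86 − 57.276 = 28.724 mL
New rate:
Rate = 7.1 mg/hr ÷ 0.5813953 mg/mL = 12.212 mL/hr
Time remaining = 28.724 mL ÷ 12.212 mL/hr = 2.352113 hr

2.4 hours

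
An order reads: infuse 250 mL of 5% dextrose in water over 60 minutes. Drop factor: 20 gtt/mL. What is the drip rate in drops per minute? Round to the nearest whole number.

250 mL ÷ (60 min) = 4.166667 mL/min
4.166667 mL/min × 20 gtt/mL = 83.33333 gtt/min

83 gtt/min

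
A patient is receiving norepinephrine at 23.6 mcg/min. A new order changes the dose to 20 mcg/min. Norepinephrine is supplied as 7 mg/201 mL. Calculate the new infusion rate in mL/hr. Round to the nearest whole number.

20 mcg/min × 60 min/hr = 1200 mcg/hr
Concentration = 7 mg ÷ 201 mL = 0.03482587 mg/mL = 34.82587 mcg/mL
Rate = 1200 mcg/hr ÷ 34.82587 mcg/mL = 34.45714 mL/hr

34 mL/hr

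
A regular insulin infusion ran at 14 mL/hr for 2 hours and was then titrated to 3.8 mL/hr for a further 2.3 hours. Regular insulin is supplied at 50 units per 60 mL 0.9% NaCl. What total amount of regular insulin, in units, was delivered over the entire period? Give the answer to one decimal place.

Concentration = 50 units ÷ 60 mL = 0.8333333 units/mL
Stage 1: 14 mL/hr × 2 hr = 28 mL → 28 mL × 0.8333333 units/mL = 23.33333 units
Stage 2: 3.8 mL/hr × 2.3 hr = 8.74 mL → 8.74 mL × 0.8333333 units/mL = 7.283333 units
Total = 23.33333 + 7.283333 = 30.61667 units

30.6 units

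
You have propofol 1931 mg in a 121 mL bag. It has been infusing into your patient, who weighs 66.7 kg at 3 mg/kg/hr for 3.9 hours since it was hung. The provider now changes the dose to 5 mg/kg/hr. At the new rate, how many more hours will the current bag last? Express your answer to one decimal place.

Initial rate:
Dose = 3 mg/kg/hr × 66.7 kg = 200.1 mg/hr
Concentration = 1931 mg ÷ 121 mL = 15.95868 mg/mL
Rate = 200.1 mg/hr ÷ 15.95868 mg/mL = 12.53863 mL/hr
Volume infused so far = 12.53863 mL/hr × 3.9 hr = 48.90067 mL
Volume remaining = 121 − 48.90067 = 72.09933 mL
New rate:
Dose = 5 mg/kg/hr × 66.7 kg = 333.5 mg/hr
Rate = 333.5 mg/hr ÷ 15.95868 mg/mL = 20.89772 mL/hr
Time remaining = 72.09933 mL ÷ 20.89772 mL/hr = 3.450105 hr

3.5 hours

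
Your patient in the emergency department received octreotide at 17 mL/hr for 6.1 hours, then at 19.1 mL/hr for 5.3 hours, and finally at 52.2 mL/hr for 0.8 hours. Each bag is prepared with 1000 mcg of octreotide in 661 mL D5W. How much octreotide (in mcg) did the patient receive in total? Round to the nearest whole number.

373 mcg

Concentration = 1000 mcg ÷ 661 mL = 1.512859 mcg/mL
Stage 1: 17 mL/hr × 6.1 hr = 103.7 mL → 103.7 mL × 1.512859 mcg/mL = 156.8835 mcg
Stage 2: 19.1 mL/hr × 5.3 hr = 101.23 mL → 101.23 mL × 1.512859 mcg/mL = 153.1467 mcg
Stage 3: 52.2 mL/hr × 0.8 hr = 41.76 mL → 41.76 mL × 1.512859 mcg/mL = 63.177 mcg
Total = 156.8835 + 153.1467 + 63.177 = 373.2073 mcg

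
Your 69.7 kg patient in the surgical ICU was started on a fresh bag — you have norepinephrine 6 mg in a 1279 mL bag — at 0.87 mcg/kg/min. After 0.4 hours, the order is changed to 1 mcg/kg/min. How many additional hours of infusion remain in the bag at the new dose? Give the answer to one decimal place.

Initial rate:
Dose = 0.87 mcg/kg/min × 69.7 kg = 60.639 mcg/min
60.639 mcg/min × 60 min/hr = 3638.34 mcg/hr
Concentration = 6 mg ÷ 1279 mL = 0.004691165 mg/mL = 4.691165 mcg/mL
Rate = 3638.34 mcg/hr ÷ 4.691165 mcg/mL = 775.5728 mL/hr
Volume infused so far = 775.5728 mL/hr × 0.4 hr = 310.2291 mL
Volume remaining = 1279 − 310.2291 = 968.7709 mL
New rate:
Dose = 1 mcg/kg/min × 69.7 kg = 69.7 mcg/min
69.7 mcg/min × 60 min/hr = 4182 mcg/hr
Rate = 4182 mcg/hr ÷ 4.691165 mcg/mL = 891.463 mL/hr
Time remaining = 968.7709 mL ÷ 891.463 mL/hr = 1.08672 hr

1.1 hours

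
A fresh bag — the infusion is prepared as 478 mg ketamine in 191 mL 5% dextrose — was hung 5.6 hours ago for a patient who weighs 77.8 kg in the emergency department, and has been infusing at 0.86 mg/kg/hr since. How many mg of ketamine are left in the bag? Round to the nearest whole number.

Dose = 0.86 mg/kg/hr × 77.8 kg = 66.908 mg/hr
Concentration = 478 mg ÷ 191 mL = 2.502618 mg/mL
Rate = 66.908 mg/hr ÷ 2.502618 mg/mL = 26.73521 mL/hr
Volume infused = 26.73521 mL/hr × 5.6 hr = 149.7171 mL
Volume remaining = 191 − 149.7171 = 41.28285 mL
Drug remaining = 41.28285 mL × 2.502618 mg/mL = 103.3152 mg

103 mg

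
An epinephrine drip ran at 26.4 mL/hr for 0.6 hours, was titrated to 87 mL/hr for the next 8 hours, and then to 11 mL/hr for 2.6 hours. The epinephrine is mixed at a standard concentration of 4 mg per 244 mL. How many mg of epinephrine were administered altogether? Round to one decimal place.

12.1 mg

Concentration = 4 mg ÷ 244 mL = 0.01639344 mg/mL
Stage 1: 26.4 mL/hr × 0.6 hr = 15.84 mL → 15.84 mL × 0.01639344 mg/mL = 0.2596721 mg
Stage 2: 87 mL/hr × 8 hr = 696 mL → 696 mL × 0.01639344 mg/mL = 11.40984 mg
Stage 3: 11 mL/hr × 2.6 hr = 28.6 mL → 28.6 mL × 0.01639344 mg/mL = 0.4688525 mg
Total = 0.2596721 + 11.40984 + 0.4688525 = 12.13836 mg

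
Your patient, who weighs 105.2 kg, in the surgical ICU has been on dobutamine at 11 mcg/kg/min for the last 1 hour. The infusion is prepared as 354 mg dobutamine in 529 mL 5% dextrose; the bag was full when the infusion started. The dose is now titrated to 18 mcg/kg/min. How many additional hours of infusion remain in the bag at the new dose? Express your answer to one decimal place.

Initial rate:
Dose = 11 mcg/kg/min × 105.2 kg = 1157.2 mcg/min
1157.2 mcg/min × 60 min/hr = 69432 mcg/hr
Concentration = 354 mg ÷ 529 mL = 0.6691871 mg/mL = 669.1871 mcg/mL
Rate = 69432 mcg/hr ÷ 669.1871 mcg/mL = 103.7557 mL/hr
Volume infused so far = 103.7557 mL/hr × 1 hr = 103.7557 mL
Volume remaining = 529 − 103.7557 = 425.2443 mL
New rate:
Dose = 18 mcg/kg/min × 105.2 kg = 1893.6 mcg/min
1893.6 mcg/min × 60 min/hr = 113616 mcg/hr
Rate = 113616 mcg/hr ÷ 669.1871 mcg/mL = 169.7821 mL/hr
Time remaining = 425.2443 mL ÷ 169.7821 mL/hr = 2.504647 hr

2.5 hours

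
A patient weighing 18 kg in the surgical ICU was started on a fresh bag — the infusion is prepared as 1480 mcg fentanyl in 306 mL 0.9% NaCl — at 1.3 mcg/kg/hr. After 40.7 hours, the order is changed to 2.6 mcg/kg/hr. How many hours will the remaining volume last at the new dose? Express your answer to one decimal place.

Initial rate:
Dose = 1.3 mcg/kg/hr × 18 kg = 23.4 mcg/hr
Concentration = 1480 mcg ÷ 306 mL = 4.836601 mcg/mL
Rate = 23.4 mcg/hr ÷ 4.836601 mcg/mL = 4.838108 mL/hr
Volume infused so far = 4.838108 mL/hr × 40.7 hr = 196.911 mL
Volume remaining = 306 − 196.911 = 109.089 mL
New rate:
Dose = 2.6 mcg/kg/hr × 18 kg = 46.8 mcg/hr
Rate = 46.8 mcg/hr ÷ 4.836601 mcg/mL = 9.676216 mL/hr
Time remaining = 109.089 mL ÷ 9.676216 mL/hr = 11.27393 hr

11.3 hours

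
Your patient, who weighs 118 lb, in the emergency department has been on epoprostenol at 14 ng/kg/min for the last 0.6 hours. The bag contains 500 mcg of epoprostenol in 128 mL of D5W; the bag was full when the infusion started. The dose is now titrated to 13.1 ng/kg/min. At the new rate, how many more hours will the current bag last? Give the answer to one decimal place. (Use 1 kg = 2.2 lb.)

Initial rate:
Weight = 118 lb ÷ 2.2 lb/kg = 53.63636 kg
Dose = 14 ng/kg/min × 53.63636 kg = 750.9091 ng/min
750.9091 ng/min × 60 min/hr = 45054.55 ng/hr
Concentration = 500 mcg ÷ 128 mL = 3.90625 mcg/mL = 3906.25 ng/mL
Rate = 45054.55 ng/hr ÷ 3906.25 ng/mL = 11.53396 mL/hr
Volume infused so far = 11.53396 mL/hr × 0.6 hr = 6.920378 mL
Volume remaining = 128 − 6.920378 = 121.0796 mL
New rate:
Dose = 13.1 ng/kg/min × 53.63636 kg = 702.6364 ng/min
702.6364 ng/min × 60 min/hr = 42158.18 ng/hr
Rate = 42158.18 ng/hr ÷ 3906.25 ng/mL = 10.79249 mL/hr
Time remaining = 121.0796 mL ÷ 10.79249 mL/hr = 11.21887 hr

11.2 hours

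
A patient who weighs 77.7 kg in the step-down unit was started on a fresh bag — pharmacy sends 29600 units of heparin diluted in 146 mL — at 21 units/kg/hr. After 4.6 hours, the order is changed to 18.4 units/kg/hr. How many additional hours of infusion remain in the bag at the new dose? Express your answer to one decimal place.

Initial rate:
Dose = 21 units/kg/hr × 77.7 kg = 1631.7 units/hr
Concentration = 29600 units ÷ 146 mL = 202.7397 units/mL
Rate = 1631.7 units/hr ÷ 202.7397 units/mL = 8.04825 mL/hr
Volume infused so far = 8.04825 mL/hr × 4.6 hr = 37.02195 mL
Volume remaining = 146 − 37.02195 = 108.978 mL
New rate:
Dose = 18.4 units/kg/hr × 77.7 kg = 1429.68 units/hr
Rate = 1429.68 units/hr ÷ 202.7397 units/mL = 7.0518 mL/hr
Time remaining = 108.978 mL ÷ 7.0518 mL/hr = 15.45393 hr

15.5 hours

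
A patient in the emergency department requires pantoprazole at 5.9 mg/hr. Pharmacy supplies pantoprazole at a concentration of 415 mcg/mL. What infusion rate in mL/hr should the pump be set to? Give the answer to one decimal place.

Concentration = 415 mcg/mL = 0.415 mg/mL
Rate = 5.9 mg/hr ÷ 0.415 mg/mL = 14.21687 mL/hr

14.2 mL/hr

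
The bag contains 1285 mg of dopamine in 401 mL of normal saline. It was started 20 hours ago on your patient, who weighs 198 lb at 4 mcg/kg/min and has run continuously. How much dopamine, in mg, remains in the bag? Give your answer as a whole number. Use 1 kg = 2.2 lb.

853 mg

Weight = 198 lb ÷ 2.2 lb/kg = 90 kg
Dose = 4 mcg/kg/min × 90 kg = 360 mcg/min
360 mcg/min × 60 min/hr = 21600 mcg/hr
Concentration = 1285 mg ÷ 401 mL = 3.204489 mg/mL = 3204.489 mcg/mL
Rate = 21600 mcg/hr ÷ 3204.489 mcg/mL = 6.740545 mL/hr
Volume infused = 6.740545 mL/hr × 20 hr = 134.8109 mL
Volume remaining = 401 − 134.8109 = 266.1891 mL
Drug remaining = 266.1891 mL × 3204.489 mcg/mL = 853000 mcg = 853 mg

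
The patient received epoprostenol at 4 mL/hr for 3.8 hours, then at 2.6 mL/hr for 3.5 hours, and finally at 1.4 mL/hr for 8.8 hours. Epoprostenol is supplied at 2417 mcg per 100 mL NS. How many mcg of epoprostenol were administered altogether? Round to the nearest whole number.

Concentration = 2417 mcg ÷ 100 mL = 24.17 mcg/mL
Stage 1: 4 mL/hr × 3.8 hr = 15.2 mL → 15.2 mL × 24.17 mcg/mL = 367.384 mcg
Stage 2: 2.6 mL/hr × 3.5 hr = 9.1 mL → 9.1 mL × 24.17 mcg/mL = 219.947 mcg
Stage 3: 1.4 mL/hr × 8.8 hr = 12.32 mL → 12.32 mL × 24.17 mcg/mL = 297.7744 mcg
Total = 367.384 + 219.947 + 297.7744 = 885.1054 mcg

885 mcg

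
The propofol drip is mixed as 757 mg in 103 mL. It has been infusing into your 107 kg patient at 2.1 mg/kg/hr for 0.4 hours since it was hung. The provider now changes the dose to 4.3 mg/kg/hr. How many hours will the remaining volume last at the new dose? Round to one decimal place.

1.4 hours

Initial rate:
Dose = 2.1 mg/kg/hr × 107 kg = 224.7 mg/hr
Concentration = 757 mg ÷ 103 mL = 7.349515 mg/mL
Rate = 224.7 mg/hr ÷ 7.349515 mg/mL = 30.57345 mL/hr
Volume infused so far = 30.57345 mL/hr × 0.4 hr = 12.22938 mL
Volume remaining = 103 − 12.22938 = 90.77062 mL
New rate:
Dose = 4.3 mg/kg/hr × 107 kg = 460.1 mg/hr
Rate = 460.1 mg/hr ÷ 7.349515 mg/mL = 62.60277 mL/hr
Time remaining = 90.77062 mL ÷ 62.60277 mL/hr = 1.449946 hr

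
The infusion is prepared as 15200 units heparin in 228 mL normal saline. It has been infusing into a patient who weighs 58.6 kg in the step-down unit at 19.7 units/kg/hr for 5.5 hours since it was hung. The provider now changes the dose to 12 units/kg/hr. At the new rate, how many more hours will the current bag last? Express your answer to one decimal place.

12.6 hours

Initial rate:
Dose = 19.7 units/kg/hr × 58.6 kg = 1154.42 units/hr
Concentration = 15200 units ÷ 228 mL = 66.66667 units/mL
Rate = 1154.42 units/hr ÷ 66.66667 units/mL = 17.3163 mL/hr
Volume infused so far = 17.3163 mL/hr × 5.5 hr = 95.23965 mL
Volume remaining = 228 − 95.23965 = 132.7604 mL
New rate:
Dose = 12 units/kg/hr × 58.6 kg = 703.2 units/hr
Rate = 703.2 units/hr ÷ 66.66667 units/mL = 10.548 mL/hr
Time remaining = 132.7604 mL ÷ 10.548 mL/hr = 12.58631 hr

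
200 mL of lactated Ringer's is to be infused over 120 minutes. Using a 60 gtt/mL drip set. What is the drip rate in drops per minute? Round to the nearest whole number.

100 gtt/min

200 mL ÷ (120 min) = 1.666667 mL/min
1.666667 mL/min × 60 gtt/mL = 100 gtt/min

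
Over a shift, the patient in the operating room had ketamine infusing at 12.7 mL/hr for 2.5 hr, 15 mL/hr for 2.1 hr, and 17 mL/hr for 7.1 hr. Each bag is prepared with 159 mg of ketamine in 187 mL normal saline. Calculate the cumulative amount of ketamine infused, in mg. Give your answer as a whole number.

Concentration = 159 mg ÷ 187 mL = 0.8502674 mg/mL
Stage 1: 12.7 mL/hr × 2.5 hr = 31.75 mL → 31.75 mL × 0.8502674 mg/mL = 26.99599 mg
Stage 2: 15 mL/hr × 2.1 hr = 31.5 mL → 31.5 mL × 0.8502674 mg/mL = 26.78342 mg
Stage 3: 17 mL/hr × 7.1 hr = 120.7 mL → 120.7 mL × 0.8502674 mg/mL = 102.6273 mg
Total = 26.99599 + 26.78342 + 102.6273 = 156.4067 mg

156 mg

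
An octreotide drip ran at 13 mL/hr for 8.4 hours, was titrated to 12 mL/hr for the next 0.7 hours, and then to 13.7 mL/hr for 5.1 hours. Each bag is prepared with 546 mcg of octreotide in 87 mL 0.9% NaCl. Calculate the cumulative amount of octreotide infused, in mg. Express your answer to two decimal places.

Concentration = 546 mcg ÷ 87 mL = 6.275862 mcg/mL
Stage 1: 13 mL/hr × 8.4 hr = 109.2 mL → 109.2 mL × 6.275862 mcg/mL = 685.3241 mcg
Stage 2: 12 mL/hr × 0.7 hr = 8.4 mL → 8.4 mL × 6.275862 mcg/mL = 52.71724 mcg
Stage 3: 13.7 mL/hr × 5.1 hr = 69.87 mL → 69.87 mL × 6.275862 mcg/mL = 438.4945 mcg
Total = 685.3241 + 52.71724 + 438.4945 = 1176.536 mcg = 1.176536 mg

1.18 mg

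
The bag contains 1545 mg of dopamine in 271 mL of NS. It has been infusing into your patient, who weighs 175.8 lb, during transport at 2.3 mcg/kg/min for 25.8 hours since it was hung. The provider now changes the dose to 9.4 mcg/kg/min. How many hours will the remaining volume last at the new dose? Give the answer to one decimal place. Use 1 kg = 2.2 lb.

28.0 hours

Initial rate:
Weight = 175.8 lb ÷ 2.2 lb/kg = 79.90909 kg
Dose = 2.3 mcg/kg/min × 79.90909 kg = 183.7909 mcg/min
183.7909 mcg/min × 60 min/hr = 11027.45 mcg/hr
Concentration = 1545 mg ÷ 271 mL = 5.701107 mg/mL = 5701.107 mcg/mL
Rate = 11027.45 mcg/hr ÷ 5701.107 mcg/mL = 1.934265 mL/hr
Volume infused so far = 1.934265 mL/hr × 25.8 hr = 49.90405 mL
Volume remaining = 271 − 49.90405 = 221.096 mL
New rate:
Dose = 9.4 mcg/kg/min × 79.90909 kg = 751.1455 mcg/min
751.1455 mcg/min × 60 min/hr = 45068.73 mcg/hr
Rate = 45068.73 mcg/hr ÷ 5701.107 mcg/mL = 7.905259 mL/hr
Time remaining = 221.096 mL ÷ 7.905259 mL/hr = 27.96821 hr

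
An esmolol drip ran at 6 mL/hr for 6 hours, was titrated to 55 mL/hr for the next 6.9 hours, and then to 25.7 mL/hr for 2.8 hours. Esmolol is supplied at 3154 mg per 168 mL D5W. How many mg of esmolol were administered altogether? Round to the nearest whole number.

Concentration = 3154 mg ÷ 168 mL = 18.77381 mg/mL
Stage 1: 6 mL/hr × 6 hr = 36 mL → 36 mL × 18.77381 mg/mL = 675.8571 mg
Stage 2: 55 mL/hr × 6.9 hr = 379.5 mL → 379.5 mL × 18.77381 mg/mL = 7124.661 mg
Stage 3: 25.7 mL/hr × 2.8 hr = 71.96 mL → 71.96 mL × 18.77381 mg/mL = 1350.963 mg
Total = 675.8571 + 7124.661 + 1350.963 = 9151.481 mg

9151 mg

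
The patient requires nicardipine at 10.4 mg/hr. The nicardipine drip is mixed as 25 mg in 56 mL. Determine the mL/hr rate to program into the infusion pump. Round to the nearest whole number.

23 mL/hr

Concentration = 25 mg ÷ 56 mL = 0.4464286 mg/mL
Rate = 10.4 mg/hr ÷ 0.4464286 mg/mL = 23.296 mL/hr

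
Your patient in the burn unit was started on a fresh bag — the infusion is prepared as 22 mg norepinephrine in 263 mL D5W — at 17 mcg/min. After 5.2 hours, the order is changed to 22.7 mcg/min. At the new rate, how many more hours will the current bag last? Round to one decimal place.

12.3 hours

Initial rate:
17 mcg/min × 60 min/hr = 1020 mcg/hr
Concentration = 22 mg ÷ 263 mL = 0.08365019 mg/mL = 83.65019 mcg/mL
Rate = 1020 mcg/hr ÷ 83.65019 mcg/mL = 12.19364 mL/hr
Volume infused so far = 12.19364 mL/hr × 5.2 hr = 63.40691 mL
Volume remaining = 263 − 63.40691 = 199.5931 mL
New rate:
22.7 mcg/min × 60 min/hr = 1362 mcg/hr
Rate = 1362 mcg/hr ÷ 83.65019 mcg/mL = 16.28209 mL/hr
Time remaining = 199.5931 mL ÷ 16.28209 mL/hr = 12.25844 hr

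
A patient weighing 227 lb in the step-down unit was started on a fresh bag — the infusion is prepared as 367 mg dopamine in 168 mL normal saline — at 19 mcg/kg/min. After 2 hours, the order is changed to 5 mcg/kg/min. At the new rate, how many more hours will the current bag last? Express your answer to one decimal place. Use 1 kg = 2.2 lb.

Initial rate:
Weight = 227 lb ÷ 2.2 lb/kg = 103.1818 kg
Dose = 19 mcg/kg/min × 103.1818 kg = 1960.455 mcg/min
1960.455 mcg/min × 60 min/hr = 117627.3 mcg/hr
Concentration = 367 mg ÷ 168 mL = 2.184524 mg/mL = 2184.524 mcg/mL
Rate = 117627.3 mcg/hr ÷ 2184.524 mcg/mL = 53.84573 mL/hr
Volume infused so far = 53.84573 mL/hr × 2 hr = 107.6915 mL
Volume remaining = 168 − 107.6915 = 60.30855 mL
New rate:
Dose = 5 mcg/kg/min × 103.1818 kg = 515.9091 mcg/min
515.9091 mcg/min × 60 min/hr = 30954.55 mcg/hr
Rate = 30954.55 mcg/hr ÷ 2184.524 mcg/mL = 14.16993 mL/hr
Time remaining = 60.30855 mL ÷ 14.16993 mL/hr = 4.256094 hr

4.3 hours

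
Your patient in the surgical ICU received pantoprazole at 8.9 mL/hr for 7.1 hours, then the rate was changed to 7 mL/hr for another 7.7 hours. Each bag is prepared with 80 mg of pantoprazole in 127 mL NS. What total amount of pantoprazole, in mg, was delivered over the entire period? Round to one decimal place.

73.8 mg

Concentration = 80 mg ÷ 127 mL = 0.6299213 mg/mL
Stage 1: 8.9 mL/hr × 7.1 hr = 63.19 mL → 63.19 mL × 0.6299213 mg/mL = 39.80472 mg
Stage 2: 7 mL/hr × 7.7 hr = 53.9 mL → 53.9 mL × 0.6299213 mg/mL = 33.95276 mg
Total = 39.80472 + 33.95276 = 73.75748 mg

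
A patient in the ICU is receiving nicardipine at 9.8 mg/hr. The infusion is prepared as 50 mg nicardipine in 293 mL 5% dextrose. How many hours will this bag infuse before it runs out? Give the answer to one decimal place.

5.1 hours

Concentration = 50 mg ÷ 293 mL = 0.1706485 mg/mL
Rate = 9.8 mg/hr ÷ 0.1706485 mg/mL = 57.428 mL/hr
Duration = 293 mL ÷ 57.428 mL/hr = 5.102041 hr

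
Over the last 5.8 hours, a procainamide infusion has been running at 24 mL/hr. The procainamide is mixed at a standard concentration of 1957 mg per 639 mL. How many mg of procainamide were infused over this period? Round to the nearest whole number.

Concentration = 1957 mg ÷ 639 mL = 3.062598 mg/mL
Drug rate = 24 mL/hr × 3.062598 mg/mL = 73.50235 mg/hr
Total = 73.50235 mg/hr × 5.8 hr = 426.3136 mg

426 mg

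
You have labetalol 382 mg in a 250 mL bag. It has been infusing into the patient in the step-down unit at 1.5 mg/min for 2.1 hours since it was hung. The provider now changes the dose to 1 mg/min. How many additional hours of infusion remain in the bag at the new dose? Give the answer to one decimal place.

Initial rate:
1.5 mg/min × 60 min/hr = 90 mg/hr
Concentration = 382 mg ÷ 250 mL = 1.528 mg/mL
Rate = 90 mg/hr ÷ 1.528 mg/mL = 58.90052 mL/hr
Volume infused so far = 58.90052 mL/hr × 2.1 hr = 123.6911 mL
Volume remaining = 250 − 123.6911 = 126.3089 mL
New rate:
1 mg/min × 60 min/hr = 60 mg/hr
Rate = 60 mg/hr ÷ 1.528 mg/mL = 39.26702 mL/hr
Time remaining = 126.3089 mL ÷ 39.26702 mL/hr = 3.216667 hr

3.2 hours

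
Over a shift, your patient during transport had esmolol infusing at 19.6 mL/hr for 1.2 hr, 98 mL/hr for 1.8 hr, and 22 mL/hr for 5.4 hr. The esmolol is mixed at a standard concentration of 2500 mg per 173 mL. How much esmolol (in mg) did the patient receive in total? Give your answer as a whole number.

4606 mg

Concentration = 2500 mg ÷ 173 mL = 14.45087 mg/mL
Stage 1: 19.6 mL/hr × 1.2 hr = 23.52 mL → 23.52 mL × 14.45087 mg/mL = 339.8844 mg
Stage 2: 98 mL/hr × 1.8 hr = 176.4 mL → 176.4 mL × 14.45087 mg/mL = 2549.133 mg
Stage 3: 22 mL/hr × 5.4 hr = 118.8 mL → 118.8 mL × 14.45087 mg/mL = 1716.763 mg
Total = 339.8844 + 2549.133 + 1716.763 = 4605.78 mg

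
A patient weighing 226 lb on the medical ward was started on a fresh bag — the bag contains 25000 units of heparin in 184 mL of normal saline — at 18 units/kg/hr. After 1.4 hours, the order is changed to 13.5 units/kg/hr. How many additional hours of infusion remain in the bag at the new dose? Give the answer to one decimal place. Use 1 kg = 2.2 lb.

16.2 hours

Initial rate:
Weight = 226 lb ÷ 2.2 lb/kg = 102.7273 kg
Dose = 18 units/kg/hr × 102.7273 kg = 1849.091 units/hr
Concentration = 25000 units ÷ 184 mL = 135.8696 units/mL
Rate = 1849.091 units/hr ÷ 135.8696 units/mL = 13.60931 mL/hr
Volume infused so far = 13.60931 mL/hr × 1.4 hr = 19.05303 mL
Volume remaining = 184 − 19.05303 = 164.947 mL
New rate:
Dose = 13.5 units/kg/hr × 102.7273 kg = 1386.818 units/hr
Rate = 1386.818 units/hr ÷ 135.8696 units/mL = 10.20698 mL/hr
Time remaining = 164.947 mL ÷ 10.20698 mL/hr = 16.16021 hr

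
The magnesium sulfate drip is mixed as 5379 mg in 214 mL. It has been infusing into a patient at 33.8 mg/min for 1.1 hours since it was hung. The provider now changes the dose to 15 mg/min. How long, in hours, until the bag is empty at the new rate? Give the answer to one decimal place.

Initial rate:
33.8 mg/min × 60 min/hr = 2028 mg/hr
Concentration = 5379 mg ÷ 214 mL = 25.13551 mg/mL
Rate = 2028 mg/hr ÷ 25.13551 mg/mL = 80.68265 mL/hr
Volume infused so far = 80.68265 mL/hr × 1.1 hr = 88.75092 mL
Volume remaining = 214 − 88.75092 = 125.2491 mL
New rate:
15 mg/min × 60 min/hr = 900 mg/hr
Rate = 900 mg/hr ÷ 25.13551 mg/mL = 35.80591 mL/hr
Time remaining = 125.2491 mL ÷ 35.80591 mL/hr = 3.498 hr

3.5 hours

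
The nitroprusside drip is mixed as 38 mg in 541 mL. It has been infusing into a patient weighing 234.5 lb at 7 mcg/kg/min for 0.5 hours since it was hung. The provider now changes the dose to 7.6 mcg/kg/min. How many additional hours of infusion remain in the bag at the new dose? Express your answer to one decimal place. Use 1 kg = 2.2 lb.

Initial rate:
Weight = 234.5 lb ÷ 2.2 lb/kg = 106.5909 kg
Dose = 7 mcg/kg/min × 106.5909 kg = 746.1364 mcg/min
746.1364 mcg/min × 60 min/hr = 44768.18 mcg/hr
Concentration = 38 mg ÷ 541 mL = 0.0702403 mg/mL = 70.2403 mcg/mL
Rate = 44768.18 mcg/hr ÷ 70.2403 mcg/mL = 637.3575 mL/hr
Volume infused so far = 637.3575 mL/hr × 0.5 hr = 318.6788 mL
Volume remaining = 541 − 318.6788 = 222.3212 mL
New rate:
Dose = 7.6 mcg/kg/min × 106.5909 kg = 810.0909 mcg/min
810.0909 mcg/min × 60 min/hr = 48605.45 mcg/hr
Rate = 48605.45 mcg/hr ÷ 70.2403 mcg/mL = 691.9882 mL/hr
Time remaining = 222.3212 mL ÷ 691.9882 mL/hr = 0.3212789 hr

0.3 hours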